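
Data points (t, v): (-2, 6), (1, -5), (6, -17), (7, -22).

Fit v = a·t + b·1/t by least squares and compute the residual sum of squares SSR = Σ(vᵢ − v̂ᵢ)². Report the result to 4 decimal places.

SSR = 2.8689

Sums needed: Σt·t = 90, Σt·1/t = 4, Σ1/t·1/t = 1145/882.
And Σt·v = -273, Σ1/t·v = -587/42.
Δ = 90·(1145/882) − 4² = 4941/49.
a = ((-273)·(1145/882) − 4·(-587/42))/(4941/49) = -9751/3294; b = (90·(-587/42) − 4·(-273))/(4941/49) = -301/183.
Residuals: -2447/3294, -1301/3294, 379/366, -3437/3294; SSR = 175/61.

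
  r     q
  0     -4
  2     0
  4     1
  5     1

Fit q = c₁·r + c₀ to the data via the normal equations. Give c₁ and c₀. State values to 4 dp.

c₁ = 0.9831, c₀ = -3.2034

The normal equations are: 45·c₁ + 11·c₀ = 9;  11·c₁ + 4·c₀ = -2.
Δ = 45·4 − 11² = 59.
c₁ = (9·4 − 11·(-2))/59 = 58/59; c₀ = (45·(-2) − 11·9)/59 = -189/59.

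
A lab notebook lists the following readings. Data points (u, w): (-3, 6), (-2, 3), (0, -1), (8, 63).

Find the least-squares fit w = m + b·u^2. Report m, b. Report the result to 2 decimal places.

From the data, Σ1 = 4, Σu^2 = 77, Σu^2·u^2 = 4193.
Moment sums: Σw = 71, Σu^2·w = 4098.
Eliminating b: 4193·(row 1) − 77·(row 2) gives 10843·m = 4193·71 − 77·4098 = -17843, so m = -2549/1549.
Then b = (4098 − 77·(-2549/1549))/4193 = 10925/10843.

m = -1.65, b = 1.01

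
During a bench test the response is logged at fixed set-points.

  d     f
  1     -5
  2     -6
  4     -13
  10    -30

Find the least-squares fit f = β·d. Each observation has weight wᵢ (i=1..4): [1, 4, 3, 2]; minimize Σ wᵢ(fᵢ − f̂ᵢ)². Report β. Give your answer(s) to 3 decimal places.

β = -3.053

Setting ∂/∂β … = 0 gives: 265·β = -809.
(Σwᵢ·d·d = 265, Σwᵢ·d·f = -809.)
β = (-809)/265 = -3.05283.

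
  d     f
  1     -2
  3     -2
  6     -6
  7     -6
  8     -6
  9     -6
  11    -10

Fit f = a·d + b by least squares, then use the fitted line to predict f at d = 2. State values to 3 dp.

f̂ = -2.112

Setting ∂/∂a … = 0 gives: 361·a + 45·b = -298;  45·a + 7·b = -38.
(Σd·d = 361, Σd = 45, Σ1 = 7, Σd·f = -298, Σf = -38.)
Determinant 361·7 − 45² = 502.
a = ((-298)·7 − 45·(-38))/502 = -188/251; b = (361·(-38) − 45·(-298))/502 = -154/251.
At d = 2: f̂ = (-188/251)·(2) + (-154/251)·(1) = -530/251.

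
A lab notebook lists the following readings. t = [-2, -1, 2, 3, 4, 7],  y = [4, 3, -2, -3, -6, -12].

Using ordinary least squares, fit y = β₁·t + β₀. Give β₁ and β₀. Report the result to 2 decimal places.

Forming MᵀM = [[83, 13]; [13, 6]] and Mᵀy = [-132, -16]ᵀ gives MᵀM·[β₁, β₀]ᵀ = Mᵀy.
Determinant 83·6 − 13² = 329.
β₁ = ((-132)·6 − 13·(-16))/329 = -584/329; β₀ = (83·(-16) − 13·(-132))/329 = 388/329.

β₁ = -1.78, β₀ = 1.18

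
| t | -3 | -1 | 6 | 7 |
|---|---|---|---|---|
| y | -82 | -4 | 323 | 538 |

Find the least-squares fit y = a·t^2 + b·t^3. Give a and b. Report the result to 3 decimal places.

Forming MᵀM = [[3779, 24339]; [24339, 165035]] and Mᵀy = [37248, 256520]ᵀ gives MᵀM·[a, b]ᵀ = Mᵀy.
Δ = 3779·165035 − 24339² = 31280344.
a = (37248·165035 − 24339·256520)/31280344 = -12027075/3910043; b = (3779·256520 − 24339·37248)/31280344 = 7851251/3910043.

a = -3.076, b = 2.008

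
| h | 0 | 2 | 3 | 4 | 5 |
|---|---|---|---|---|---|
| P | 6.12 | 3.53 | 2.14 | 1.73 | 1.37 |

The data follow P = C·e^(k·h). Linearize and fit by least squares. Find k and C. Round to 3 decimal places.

k = -0.309, C = 6.084

Taking logs, ln P = k·h + ln C, so regress ln P on h.
Over the data: Σh = 14.0000, Σ(h)² = 54.0000, Σln P = 4.6966, Σh·ln P = 8.5716.
Normal system: [[54.0000, 14.0000]; [14.0000, 5]]·[k, ln C]ᵀ = [8.5716, 4.6966]ᵀ.
Solving (det = 74.0000): k = -0.30939, ln C = 1.80560, so C = exp(1.80560) = 6.08363.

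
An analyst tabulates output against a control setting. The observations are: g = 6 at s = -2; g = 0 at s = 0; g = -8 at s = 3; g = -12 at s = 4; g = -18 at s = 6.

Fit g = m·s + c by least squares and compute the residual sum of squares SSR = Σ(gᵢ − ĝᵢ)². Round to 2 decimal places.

SSR = 0.78

Setting ∂/∂m … = 0 gives: 65·m + 11·c = -192;  11·m + 5·c = -32.
(Σs·s = 65, Σs = 11, Σ1 = 5, Σs·g = -192, Σg = -32.)
Δ = 65·5 − 11² = 204.
m = ((-192)·5 − 11·(-32))/204 = -152/51; c = (65·(-32) − 11·(-192))/204 = 8/51.
Residuals: -2/17, -8/51, 40/51, -4/17, -14/51; SSR = 40/51.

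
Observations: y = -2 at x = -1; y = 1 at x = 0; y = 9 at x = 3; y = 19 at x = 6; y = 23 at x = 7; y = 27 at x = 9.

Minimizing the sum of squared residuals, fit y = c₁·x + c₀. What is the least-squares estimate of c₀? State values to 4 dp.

c₀ = 0.8833

From the data, Σx·x = 176, Σx = 24, Σ1 = 6.
And Σx·y = 547, Σy = 77.
So AᵀA·[c₁, c₀]ᵀ = Aᵀy: [[176, 24]; [24, 6]]·[c₁, c₀]ᵀ = [547, 77]ᵀ.
det = 176·6 − 24² = 480.
c₁ = (547·6 − 24·77)/480 = 239/80; c₀ = (176·77 − 24·547)/480 = 53/60.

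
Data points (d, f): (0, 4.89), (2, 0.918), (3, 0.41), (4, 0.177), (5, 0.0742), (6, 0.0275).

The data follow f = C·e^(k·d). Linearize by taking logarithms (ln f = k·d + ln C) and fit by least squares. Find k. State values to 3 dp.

Taking logs, ln f = k·d + ln C, so regress ln f on d.
Sums: Σd = 20.0000, Σ(d)² = 90.0000, Σln f = -7.3161, Σd·ln f = -44.3387.
Normal system: [[90.0000, 20.0000]; [20.0000, 6]]·[k, ln C]ᵀ = [-44.3387, -7.3161]ᵀ.
Slope k = (n·Σd·ln f − Σd·Σln f)/(n·Σ(d)² − (Σd)²) = (6·-44.3387 − 20.0000·-7.3161)/140.0000 = -0.85507; ln C = (Σln f − k·Σd)/n = 1.63087.

k = -0.855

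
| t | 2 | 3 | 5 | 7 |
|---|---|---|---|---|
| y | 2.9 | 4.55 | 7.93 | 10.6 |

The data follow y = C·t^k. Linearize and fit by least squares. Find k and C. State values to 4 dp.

k = 1.0438, C = 1.4297

With ln yᵢ as the transformed response and ln tᵢ as the regressor:
AᵀA = [[8.0643, 5.3471]; [5.3471, 4]], rhs = [10.3291, 7.0113]ᵀ  (here Σln t = 5.3471, Σ(ln t)² = 8.0643, Σln y = 7.0113, Σln t·ln y = 10.3291).
Solving (det = 3.6655): k = 1.04383, ln C = 0.35747, so C = exp(0.35747) = 1.42971.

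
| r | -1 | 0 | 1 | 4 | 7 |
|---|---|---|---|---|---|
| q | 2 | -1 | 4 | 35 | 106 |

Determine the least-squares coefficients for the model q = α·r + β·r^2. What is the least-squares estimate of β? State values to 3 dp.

β = 2.090

Compute the Gram sums: Σr·r = 67, Σr·r^2 = 407, Σr^2·r^2 = 2659.
Moment sums: Σr·q = 884, Σr^2·q = 5760.
Normal equations: [[67, 407]; [407, 2659]]·[α, β]ᵀ = [884, 5760]ᵀ.
Δ = 67·2659 − 407² = 12504.
α = (884·2659 − 407·5760)/12504 = 1559/3126; β = (67·5760 − 407·884)/12504 = 6533/3126.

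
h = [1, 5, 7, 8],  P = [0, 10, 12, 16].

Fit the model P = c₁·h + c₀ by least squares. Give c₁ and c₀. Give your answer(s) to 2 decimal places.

With design matrix A, AᵀA = [[139, 21]; [21, 4]] and AᵀP = [262, 38]ᵀ.
det = 139·4 − 21² = 115.
c₁ = (262·4 − 21·38)/115 = 50/23; c₀ = (139·38 − 21·262)/115 = -44/23.

c₁ = 2.17, c₀ = -1.91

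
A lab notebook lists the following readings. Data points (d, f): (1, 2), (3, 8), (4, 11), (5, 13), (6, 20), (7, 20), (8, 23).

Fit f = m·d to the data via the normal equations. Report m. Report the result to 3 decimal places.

m = 2.895

With design matrix X, XᵀX = [[200]] and Xᵀf = [579]ᵀ.
m = 579/200 = 2.895.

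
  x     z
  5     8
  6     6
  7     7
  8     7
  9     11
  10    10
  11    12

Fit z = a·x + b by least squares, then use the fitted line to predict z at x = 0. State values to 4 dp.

AᵀA·[a, b]ᵀ = Aᵀz reads: 476·a + 56·b = 512;  56·a + 7·b = 61.
(Σx·x = 476, Σx = 56, Σ1 = 7, Σx·z = 512, Σz = 61.)
det = 476·7 − 56² = 196.
a = (512·7 − 56·61)/196 = 6/7; b = (476·61 − 56·512)/196 = 13/7.
At x = 0: ẑ = (6/7)·(0) + (13/7)·(1) = 13/7.

ẑ = 1.8571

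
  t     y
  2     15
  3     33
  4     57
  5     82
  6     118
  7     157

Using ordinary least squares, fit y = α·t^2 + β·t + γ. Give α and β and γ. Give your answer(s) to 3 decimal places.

α = 2.732, β = 3.696, γ = -2.929

Compute the Gram sums: Σt^2·t^2 = 4675, Σt^2·t = 783, Σt^2 = 139, Σt·t = 139, Σt = 27, Σ1 = 6.
Right-hand side: Σt^2·y = 15260, Σt·y = 2574, Σy = 462.
Row-reducing yields α = 153/56, β = 207/56, γ = -41/14.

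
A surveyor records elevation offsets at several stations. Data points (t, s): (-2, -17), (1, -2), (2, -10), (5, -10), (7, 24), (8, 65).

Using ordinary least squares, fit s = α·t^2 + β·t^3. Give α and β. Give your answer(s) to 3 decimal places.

Normal-equation sums: Σt^2·t^2 = 7155, Σt^2·t^3 = 52701, Σt^3·t^3 = 395547.
Moment sums: Σt^2·s = 4976, Σt^3·s = 40316.
AᵀA·[α, β]ᵀ = Aᵀs becomes [[7155, 52701]; [52701, 395547]]·[α, β]ᵀ = [4976, 40316]ᵀ.
Δ = 7155·395547 − 52701² = 52743384.
α = (4976·395547 − 52701·40316)/52743384 = -4345879/1465094; β = (7155·40316 − 52701·4976)/52743384 = 2185067/4395282.

α = -2.966, β = 0.497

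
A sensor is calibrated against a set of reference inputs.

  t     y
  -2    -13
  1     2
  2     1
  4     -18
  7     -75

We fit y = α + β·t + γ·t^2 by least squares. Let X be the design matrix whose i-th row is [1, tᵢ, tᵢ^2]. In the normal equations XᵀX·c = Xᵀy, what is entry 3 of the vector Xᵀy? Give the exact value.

Entry 3 ↔ basis t^2, so (Xᵀy)_{3} = Σᵢ (t^2)·yᵢ = (4)·(-13) + (1)·(2) + (4)·(1) + (16)·(-18) + (49)·(-75) = -4009.

-4009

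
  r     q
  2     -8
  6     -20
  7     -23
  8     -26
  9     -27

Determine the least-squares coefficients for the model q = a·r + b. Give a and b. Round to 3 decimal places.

a = -2.822, b = -2.740

Setting ∂/∂a … = 0 gives: 234·a + 32·b = -748;  32·a + 5·b = -104.
(Σr·r = 234, Σr = 32, Σ1 = 5, Σr·q = -748, Σq = -104.)
Determinant 234·5 − 32² = 146.
a = ((-748)·5 − 32·(-104))/146 = -206/73; b = (234·(-104) − 32·(-748))/146 = -200/73.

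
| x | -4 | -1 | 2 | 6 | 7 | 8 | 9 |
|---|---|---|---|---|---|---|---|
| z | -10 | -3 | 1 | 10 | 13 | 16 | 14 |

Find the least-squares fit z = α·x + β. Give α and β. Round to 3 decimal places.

α = 1.987, β = -1.808

The normal equations are: 251·α + 27·β = 450;  27·α + 7·β = 41.
det = 251·7 − 27² = 1028.
α = (450·7 − 27·41)/1028 = 2043/1028; β = (251·41 − 27·450)/1028 = -1859/1028.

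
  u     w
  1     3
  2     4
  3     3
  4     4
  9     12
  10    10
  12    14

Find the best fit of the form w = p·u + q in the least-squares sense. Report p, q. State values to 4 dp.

p = 1.0373, q = 1.0672

Forming AᵀA = [[355, 41]; [41, 7]] and Aᵀw = [412, 50]ᵀ gives AᵀA·[p, q]ᵀ = Aᵀw.
det = 355·7 − 41² = 804.
p = (412·7 − 41·50)/804 = 139/134; q = (355·50 − 41·412)/804 = 143/134.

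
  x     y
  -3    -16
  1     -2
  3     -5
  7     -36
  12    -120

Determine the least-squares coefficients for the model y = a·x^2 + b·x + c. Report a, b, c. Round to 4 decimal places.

a = -0.9734, b = 1.8672, c = -1.9957

Setting ∂/∂a … = 0 gives: 23300·a + 2072·b + 212·c = -19235;  2072·a + 212·b + 20·c = -1661;  212·a + 20·b + 5·c = -179.
(Σx^2·x^2 = 23300, Σx^2·x = 2072, Σx^2 = 212, Σx·x = 212, Σx = 20, Σ1 = 5, Σx^2·y = -19235, Σx·y = -1661, Σy = -179.)
Inverting the 3×3 Gram matrix, [a, b, c]ᵀ = [-52849/54292, 101373/54292, -27087/13573]ᵀ.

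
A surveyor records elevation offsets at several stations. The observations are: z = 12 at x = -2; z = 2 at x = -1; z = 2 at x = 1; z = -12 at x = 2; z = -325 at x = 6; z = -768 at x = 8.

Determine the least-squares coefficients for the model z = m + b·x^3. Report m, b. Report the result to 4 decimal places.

Sums needed: Σ1 = 6, Σx^3 = 728, Σx^3·x^3 = 308930.
Right-hand side: Σz = -1089, Σx^3·z = -463608.
Eliminating b: 308930·(row 1) − 728·(row 2) gives 1323596·m = 308930·(-1089) − 728·(-463608) = 1081854, so m = 540927/661798.
Then b = ((-463608) − 728·(540927/661798))/308930 = -497214/330899.

m = 0.8174, b = -1.5026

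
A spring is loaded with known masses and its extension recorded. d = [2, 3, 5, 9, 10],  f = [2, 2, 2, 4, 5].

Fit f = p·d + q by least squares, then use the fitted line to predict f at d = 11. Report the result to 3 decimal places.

AᵀA·[p, q]ᵀ = Aᵀf reads: 219·p + 29·q = 106;  29·p + 5·q = 15.
Determinant 219·5 − 29² = 254.
p = (106·5 − 29·15)/254 = 95/254; q = (219·15 − 29·106)/254 = 211/254.
At d = 11: f̂ = (95/254)·(11) + (211/254)·(1) = 628/127.

f̂ = 4.945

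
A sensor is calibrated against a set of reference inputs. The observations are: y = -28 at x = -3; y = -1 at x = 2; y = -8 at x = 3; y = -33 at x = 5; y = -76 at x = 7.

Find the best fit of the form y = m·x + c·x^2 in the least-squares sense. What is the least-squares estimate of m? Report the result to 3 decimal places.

m = 3.384

Entries of MᵀM: Σx·x = 96, Σx·x^2 = 476, Σx^2·x^2 = 3204.
And Σx·y = -639, Σx^2·y = -4877.
So MᵀM·[m, c]ᵀ = Mᵀy: [[96, 476]; [476, 3204]]·[m, c]ᵀ = [-639, -4877]ᵀ.
Δ = 96·3204 − 476² = 81008.
m = ((-639)·3204 − 476·(-4877))/81008 = 17131/5063; c = (96·(-4877) − 476·(-639))/81008 = -41007/20252.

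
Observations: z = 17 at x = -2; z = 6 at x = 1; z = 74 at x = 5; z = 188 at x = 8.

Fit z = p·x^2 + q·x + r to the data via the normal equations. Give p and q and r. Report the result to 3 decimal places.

From the data, Σx^2·x^2 = 4738, Σx^2·x = 630, Σx^2 = 94, Σx·x = 94, Σx = 12, Σ1 = 4.
For Mᵀz: Σx^2·z = 13956, Σx·z = 1846, Σz = 285.
Inverting the 3×3 Gram matrix, [p, q, r]ᵀ = [125/42, -313/406, 2206/609]ᵀ.

p = 2.976, q = -0.771, r = 3.622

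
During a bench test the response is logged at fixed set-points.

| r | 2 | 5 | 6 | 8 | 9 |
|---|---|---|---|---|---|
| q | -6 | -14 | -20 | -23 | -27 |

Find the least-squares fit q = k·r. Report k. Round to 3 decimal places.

MᵀM·[k]ᵀ = Mᵀq reads: 210·k = -629.
(Σr·r = 210, Σr·q = -629.)
k = (-629)/210 = -2.99524.

k = -2.995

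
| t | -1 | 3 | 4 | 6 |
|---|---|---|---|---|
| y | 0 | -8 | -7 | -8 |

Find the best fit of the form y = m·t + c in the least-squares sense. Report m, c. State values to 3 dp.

From the data, Σt·t = 62, Σt = 12, Σ1 = 4.
For Xᵀy: Σt·y = -100, Σy = -23.
XᵀX·[m, c]ᵀ = Xᵀy becomes [[62, 12]; [12, 4]]·[m, c]ᵀ = [-100, -23]ᵀ.
Determinant 62·4 − 12² = 104.
m = ((-100)·4 − 12·(-23))/104 = -31/26; c = (62·(-23) − 12·(-100))/104 = -113/52.

m = -1.192, c = -2.173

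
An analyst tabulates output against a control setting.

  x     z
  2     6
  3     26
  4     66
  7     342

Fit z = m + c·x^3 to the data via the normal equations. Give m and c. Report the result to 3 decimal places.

Forming MᵀM = [[4, 442]; [442, 122538]] and Mᵀz = [440, 122280]ᵀ gives MᵀM·[m, c]ᵀ = Mᵀz.
Δ = 4·122538 − 442² = 294788.
m = (440·122538 − 442·122280)/294788 = -2520/5669; c = (4·122280 − 442·440)/294788 = 73660/73697.

m = -0.445, c = 0.999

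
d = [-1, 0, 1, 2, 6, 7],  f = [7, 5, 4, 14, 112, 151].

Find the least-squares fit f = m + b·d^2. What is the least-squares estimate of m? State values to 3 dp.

With design matrix X, XᵀX = [[6, 91]; [91, 3715]] and Xᵀf = [293, 11498]ᵀ.
Determinant 6·3715 − 91² = 14009.
m = (293·3715 − 91·11498)/14009 = 42177/14009; b = (6·11498 − 91·293)/14009 = 42325/14009.

m = 3.011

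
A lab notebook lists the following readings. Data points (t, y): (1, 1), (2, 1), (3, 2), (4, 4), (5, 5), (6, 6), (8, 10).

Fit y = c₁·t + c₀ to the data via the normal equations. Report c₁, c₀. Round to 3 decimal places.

c₁ = 1.316, c₀ = -1.307

The normal equations are: 155·c₁ + 29·c₀ = 166;  29·c₁ + 7·c₀ = 29.
Determinant 155·7 − 29² = 244.
c₁ = (166·7 − 29·29)/244 = 321/244; c₀ = (155·29 − 29·166)/244 = -319/244.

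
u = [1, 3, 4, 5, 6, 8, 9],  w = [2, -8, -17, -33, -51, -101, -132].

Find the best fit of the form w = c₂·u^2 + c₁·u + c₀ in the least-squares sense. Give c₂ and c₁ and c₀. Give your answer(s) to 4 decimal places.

Compute the Gram sums: Σu^2·u^2 = 12916, Σu^2·u = 1674, Σu^2 = 232, Σu·u = 232, Σu = 36, Σ1 = 7.
For Aᵀw: Σu^2·w = -20159, Σu·w = -2557, Σw = -340.
So AᵀA·[c₂, c₁, c₀]ᵀ = Aᵀw: [[12916, 1674, 232]; [1674, 232, 36]; [232, 36, 7]]·[c₂, c₁, c₀]ᵀ = [-20159, -2557, -340]ᵀ.
Inverting the 3×3 Gram matrix, [c₂, c₁, c₀]ᵀ = [-97445/47922, 57733/15974, 802/3423]ᵀ.

c₂ = -2.0334, c₁ = 3.6142, c₀ = 0.2343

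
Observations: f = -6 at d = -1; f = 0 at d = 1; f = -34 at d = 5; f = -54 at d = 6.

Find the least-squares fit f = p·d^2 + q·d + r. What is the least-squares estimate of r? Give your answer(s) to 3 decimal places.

r = -0.879

AᵀA·[p, q, r]ᵀ = Aᵀf reads: 1923·p + 341·q + 63·r = -2800;  341·p + 63·q + 11·r = -488;  63·p + 11·q + 4·r = -94.
(Σd^2·d^2 = 1923, Σd^2·d = 341, Σd^2 = 63, Σd·d = 63, Σd = 11, Σ1 = 4, Σd^2·f = -2800, Σd·f = -488, Σf = -94.)
Row-reducing yields p = -4715/2342, q = 7739/2342, r = -1029/1171.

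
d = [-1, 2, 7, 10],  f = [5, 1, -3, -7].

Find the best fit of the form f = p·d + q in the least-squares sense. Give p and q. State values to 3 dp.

p = -1.041, q = 3.685

Forming AᵀA = [[154, 18]; [18, 4]] and Aᵀf = [-94, -4]ᵀ gives AᵀA·[p, q]ᵀ = Aᵀf.
Determinant 154·4 − 18² = 292.
p = ((-94)·4 − 18·(-4))/292 = -76/73; q = (154·(-4) − 18·(-94))/292 = 269/73.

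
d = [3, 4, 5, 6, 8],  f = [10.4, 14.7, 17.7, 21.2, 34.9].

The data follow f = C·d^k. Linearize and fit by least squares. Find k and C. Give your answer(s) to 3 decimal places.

k = 1.184, C = 2.760

Let Y = ln f. Fitting Y = k·ln d + ln C by least squares:
Σln d = 7.9655, Σ(ln d)² = 13.2535, Σln f = 14.5097, Σln d·ln f = 23.7829.
Normal system: [[13.2535, 7.9655]; [7.9655, 5]]·[k, ln C]ᵀ = [23.7829, 14.5097]ᵀ.
Solving (det = 2.8177): k = 1.18426, ln C = 1.01528, so C = exp(1.01528) = 2.76014.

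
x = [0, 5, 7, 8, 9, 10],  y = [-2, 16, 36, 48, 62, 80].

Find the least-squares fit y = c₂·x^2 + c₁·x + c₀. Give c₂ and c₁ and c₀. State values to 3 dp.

With design matrix M, MᵀM = [[23683, 2709, 319]; [2709, 319, 39]; [319, 39, 6]] and Mᵀy = [18258, 2074, 240]ᵀ.
Inverting the 3×3 Gram matrix, [c₂, c₁, c₀]ᵀ = [6276/6841, -7208/6841, -13182/6841]ᵀ.

c₂ = 0.917, c₁ = -1.054, c₀ = -1.927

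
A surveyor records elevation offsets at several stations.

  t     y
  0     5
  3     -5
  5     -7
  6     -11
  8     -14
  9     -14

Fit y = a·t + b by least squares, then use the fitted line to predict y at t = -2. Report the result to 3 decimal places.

ŷ = 7.538

Entries of AᵀA: Σt·t = 215, Σt = 31, Σ1 = 6.
For Aᵀy: Σt·y = -354, Σy = -46.
Determinant 215·6 − 31² = 329.
a = ((-354)·6 − 31·(-46))/329 = -698/329; b = (215·(-46) − 31·(-354))/329 = 1084/329.
At t = -2: ŷ = (-698/329)·(-2) + (1084/329)·(1) = 2480/329.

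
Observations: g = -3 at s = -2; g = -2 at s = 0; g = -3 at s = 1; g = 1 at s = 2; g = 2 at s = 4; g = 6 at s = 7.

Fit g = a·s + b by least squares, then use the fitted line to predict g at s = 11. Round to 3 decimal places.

Sums needed: Σs·s = 74, Σs = 12, Σ1 = 6.
Right-hand side: Σs·g = 55, Σg = 1.
AᵀA·[a, b]ᵀ = Aᵀg becomes [[74, 12]; [12, 6]]·[a, b]ᵀ = [55, 1]ᵀ.
Δ = 74·6 − 12² = 300.
a = (55·6 − 12·1)/300 = 53/50; b = (74·1 − 12·55)/300 = -293/150.
At s = 11: ĝ = (53/50)·(11) + (-293/150)·(1) = 728/75.

ĝ = 9.707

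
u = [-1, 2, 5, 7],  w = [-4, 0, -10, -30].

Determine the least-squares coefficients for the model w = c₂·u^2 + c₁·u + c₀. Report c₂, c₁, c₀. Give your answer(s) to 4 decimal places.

c₂ = -0.9856, c₁ = 2.7782, c₀ = -0.5643

Compute the Gram sums: Σu^2·u^2 = 3043, Σu^2·u = 475, Σu^2 = 79, Σu·u = 79, Σu = 13, Σ1 = 4.
Moment sums: Σu^2·w = -1724, Σu·w = -256, Σw = -44.
MᵀM·[c₂, c₁, c₀]ᵀ = Mᵀw becomes [[3043, 475, 79]; [475, 79, 13]; [79, 13, 4]]·[c₂, c₁, c₀]ᵀ = [-1724, -256, -44]ᵀ.
Inverting the 3×3 Gram matrix, [c₂, c₁, c₀]ᵀ = [-751/762, 2117/762, -215/381]ᵀ.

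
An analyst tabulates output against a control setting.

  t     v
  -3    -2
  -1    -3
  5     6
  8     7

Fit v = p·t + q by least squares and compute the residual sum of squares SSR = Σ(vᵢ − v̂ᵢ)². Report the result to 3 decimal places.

The normal equations are: 99·p + 9·q = 95;  9·p + 4·q = 8.
Δ = 99·4 − 9² = 315.
p = (95·4 − 9·8)/315 = 44/45; q = (99·8 − 9·95)/315 = -1/5.
Residuals: 17/15, -82/45, 59/45, -28/45; SSR = 302/45.

SSR = 6.711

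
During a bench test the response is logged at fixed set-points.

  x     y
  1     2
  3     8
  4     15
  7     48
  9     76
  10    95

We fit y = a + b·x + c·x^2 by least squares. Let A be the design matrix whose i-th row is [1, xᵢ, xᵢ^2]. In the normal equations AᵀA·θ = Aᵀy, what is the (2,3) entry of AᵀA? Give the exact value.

2164

Row 2 ↔ basis x, column 3 ↔ basis x^2, so (AᵀA)_{2,3} = Σᵢ (x)·(x^2) = (1)·(1) + (3)·(9) + (4)·(16) + (7)·(49) + (9)·(81) + (10)·(100) = 2164.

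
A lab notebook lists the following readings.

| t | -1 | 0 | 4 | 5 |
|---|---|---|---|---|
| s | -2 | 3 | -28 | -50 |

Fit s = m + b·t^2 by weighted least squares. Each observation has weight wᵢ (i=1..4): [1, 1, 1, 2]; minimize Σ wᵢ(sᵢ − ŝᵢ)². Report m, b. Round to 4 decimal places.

From the data, Σwᵢ·1 = 5, Σwᵢ·t^2 = 67, Σwᵢ·t^2·t^2 = 1507.
Right-hand side: Σwᵢ·s = -127, Σwᵢ·t^2·s = -2950.
AᵀWA·[m, b]ᵀ = AᵀWs becomes [[5, 67]; [67, 1507]]·[m, b]ᵀ = [-127, -2950]ᵀ.
det = 5·1507 − 67² = 3046.
m = ((-127)·1507 − 67·(-2950))/3046 = 6261/3046; b = (5·(-2950) − 67·(-127))/3046 = -6241/3046.

m = 2.0555, b = -2.0489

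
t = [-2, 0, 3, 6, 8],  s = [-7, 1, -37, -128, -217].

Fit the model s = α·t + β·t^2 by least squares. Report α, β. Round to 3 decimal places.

α = -3.064, β = -3.018

With design matrix M, MᵀM = [[113, 747]; [747, 5489]] and Mᵀs = [-2601, -18857]ᵀ.
Δ = 113·5489 − 747² = 62248.
α = ((-2601)·5489 − 747·(-18857))/62248 = -95355/31124; β = (113·(-18857) − 747·(-2601))/62248 = -93947/31124.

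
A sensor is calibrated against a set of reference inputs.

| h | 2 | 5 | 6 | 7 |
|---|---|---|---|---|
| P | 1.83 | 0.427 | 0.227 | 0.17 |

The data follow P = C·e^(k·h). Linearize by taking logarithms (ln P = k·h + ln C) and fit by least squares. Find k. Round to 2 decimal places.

k = -0.49

Linearized form: ln P = k·h + ln C. From the 4 transformed points,
Σh = 20.0000, Σ(h)² = 114.0000, Σln P = -3.5014, Σh·ln P = -24.3468.
Equations: 114.0000·k + 20.0000·ln C = -24.3468;  20.0000·k + 4·ln C = -3.5014.
Slope k = (n·Σh·ln P − Σh·Σln P)/(n·Σ(h)² − (Σh)²) = (4·-24.3468 − 20.0000·-3.5014)/56.0000 = -0.48855; ln C = (Σln P − k·Σh)/n = 1.56738.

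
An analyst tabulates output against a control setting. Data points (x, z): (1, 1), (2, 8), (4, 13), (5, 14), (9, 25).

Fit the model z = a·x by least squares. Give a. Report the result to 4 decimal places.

Forming MᵀM = [[127]] and Mᵀz = [364]ᵀ gives MᵀM·[a]ᵀ = Mᵀz.
a = 364/127 = 2.86614.

a = 2.8661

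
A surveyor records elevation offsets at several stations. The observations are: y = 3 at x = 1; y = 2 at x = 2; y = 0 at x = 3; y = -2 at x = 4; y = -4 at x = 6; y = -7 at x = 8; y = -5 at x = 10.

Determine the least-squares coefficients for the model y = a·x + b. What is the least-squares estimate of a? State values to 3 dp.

a = -1.046

Normal-equation sums: Σx·x = 230, Σx = 34, Σ1 = 7.
Right-hand side: Σx·y = -131, Σy = -13.
MᵀM·[a, b]ᵀ = Mᵀy becomes [[230, 34]; [34, 7]]·[a, b]ᵀ = [-131, -13]ᵀ.
det = 230·7 − 34² = 454.
a = ((-131)·7 − 34·(-13))/454 = -475/454; b = (230·(-13) − 34·(-131))/454 = 732/227.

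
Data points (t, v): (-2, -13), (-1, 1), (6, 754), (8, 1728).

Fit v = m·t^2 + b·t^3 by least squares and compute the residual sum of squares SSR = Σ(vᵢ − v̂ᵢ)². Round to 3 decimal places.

With design matrix M, MᵀM = [[5409, 40511]; [40511, 308865]] and Mᵀv = [137685, 1047703]ᵀ.
det = 5409·308865 − 40511² = 29509664.
m = (137685·308865 − 40511·1047703)/29509664 = 20645323/7377416; b = (5409·1047703 − 40511·137685)/29509664 = 22317123/7377416.
Residuals: 12321/1844354, 1131152/922177, -289633/1844354, 63400/922177; SSR = 2829249/1844354.

SSR = 1.534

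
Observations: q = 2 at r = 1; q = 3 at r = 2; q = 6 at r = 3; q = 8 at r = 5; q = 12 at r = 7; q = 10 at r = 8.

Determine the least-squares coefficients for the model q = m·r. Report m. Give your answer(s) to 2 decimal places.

m = 1.51

Normal-equation sums: Σr·r = 152.
Right-hand side: Σr·q = 230.
XᵀX·[m]ᵀ = Xᵀq becomes [[152]]·[m]ᵀ = [230]ᵀ.
m = 230/152 = 1.51316.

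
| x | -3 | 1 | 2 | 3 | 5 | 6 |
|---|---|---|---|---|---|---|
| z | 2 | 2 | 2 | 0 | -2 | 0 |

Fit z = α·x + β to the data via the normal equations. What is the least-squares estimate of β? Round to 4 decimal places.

The normal equations are: 84·α + 14·β = -10;  14·α + 6·β = 4.
det = 84·6 − 14² = 308.
α = ((-10)·6 − 14·4)/308 = -29/77; β = (84·4 − 14·(-10))/308 = 17/11.

β = 1.5455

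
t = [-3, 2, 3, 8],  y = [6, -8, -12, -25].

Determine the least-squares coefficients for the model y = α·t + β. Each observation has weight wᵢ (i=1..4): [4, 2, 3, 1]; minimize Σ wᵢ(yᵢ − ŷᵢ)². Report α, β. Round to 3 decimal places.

α = -2.871, β = -2.716

Setting ∂/∂α … = 0 gives: 135·α + 9·β = -412;  9·α + 10·β = -53.
Determinant 135·10 − 9² = 1269.
α = ((-412)·10 − 9·(-53))/1269 = -3643/1269; β = (135·(-53) − 9·(-412))/1269 = -383/141.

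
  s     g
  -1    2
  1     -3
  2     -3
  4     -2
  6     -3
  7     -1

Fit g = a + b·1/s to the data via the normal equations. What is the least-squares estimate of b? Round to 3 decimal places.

b = -2.704

Compute the Gram sums: Σ1 = 6, Σ1/s = 89/84, Σ1/s·1/s = 16657/7056.
And Σg = -10, Σ1/s·g = -107/14.
MᵀM·[a, b]ᵀ = Mᵀg becomes [[6, 89/84]; [89/84, 16657/7056]]·[a, b]ᵀ = [-10, -107/14]ᵀ.
Eliminating b: (16657/7056)·(row 1) − (89/84)·(row 2) gives (92021/7056)·a = (16657/7056)·(-10) − (89/84)·(-107/14) = -13679/882, so a = -109432/92021.
Then b = ((-107/14) − (89/84)·(-109432/92021))/(16657/7056) = -248808/92021.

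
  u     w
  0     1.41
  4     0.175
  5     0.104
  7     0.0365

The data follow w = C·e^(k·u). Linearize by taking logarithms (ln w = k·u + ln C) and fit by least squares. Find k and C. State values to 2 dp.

k = -0.52, C = 1.41

Linearized form: ln w = k·u + ln C. From the 4 transformed points,
Σu = 16.0000, Σ(u)² = 90.0000, Σln w = -6.9732, Σu·ln w = -41.4618.
Equations: 90.0000·k + 16.0000·ln C = -41.4618;  16.0000·k + 4·ln C = -6.9732.
Solving (det = 104.0000): k = -0.52189, ln C = 0.34425, so C = exp(0.34425) = 1.41093.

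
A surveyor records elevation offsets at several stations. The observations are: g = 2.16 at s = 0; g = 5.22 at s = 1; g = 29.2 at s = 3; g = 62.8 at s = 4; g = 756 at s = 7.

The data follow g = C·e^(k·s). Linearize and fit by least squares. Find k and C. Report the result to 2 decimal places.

k = 0.83, C = 2.25

Let Y = ln g. Fitting Y = k·s + ln C by least squares:
Σs = 15.0000, Σ(s)² = 75.0000, Σln g = 16.5648, Σs·ln g = 74.7311.
Equations: 75.0000·k + 15.0000·ln C = 74.7311;  15.0000·k + 5·ln C = 16.5648.
Δ = 75.0000·5 − (15.0000)² = 150.0000; k = (74.7311·5 − 15.0000·16.5648)/150.0000 = 0.83456, ln C = (75.0000·16.5648 − 15.0000·74.7311)/150.0000 = 0.80927, so C = exp(0.80927) = 2.24628.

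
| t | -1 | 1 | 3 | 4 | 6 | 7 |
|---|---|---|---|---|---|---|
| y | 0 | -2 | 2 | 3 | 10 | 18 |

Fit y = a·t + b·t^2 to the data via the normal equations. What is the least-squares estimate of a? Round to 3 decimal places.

a = -1.139

Setting ∂/∂a … = 0 gives: 112·a + 650·b = 202;  650·a + 4036·b = 1306.
Eliminating b: 4036·(row 1) − 650·(row 2) gives 29532·a = 4036·202 − 650·1306 = -33628, so a = -8407/7383.
Then b = (1306 − 650·(-8407/7383))/4036 = 3743/7383.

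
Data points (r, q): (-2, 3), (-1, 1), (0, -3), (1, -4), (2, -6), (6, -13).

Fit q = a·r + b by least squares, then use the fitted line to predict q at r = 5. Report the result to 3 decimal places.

The normal equations are: 46·a + 6·b = -101;  6·a + 6·b = -22.
(Σr·r = 46, Σr = 6, Σ1 = 6, Σr·q = -101, Σq = -22.)
det = 46·6 − 6² = 240.
a = ((-101)·6 − 6·(-22))/240 = -79/40; b = (46·(-22) − 6·(-101))/240 = -203/120.
At r = 5: q̂ = (-79/40)·(5) + (-203/120)·(1) = -347/30.

q̂ = -11.567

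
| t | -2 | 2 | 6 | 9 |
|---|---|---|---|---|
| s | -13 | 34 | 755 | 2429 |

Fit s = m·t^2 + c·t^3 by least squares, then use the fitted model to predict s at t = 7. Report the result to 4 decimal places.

ŝ = 1174.3717

Forming AᵀA = [[7889, 66825]; [66825, 578225]] and Aᵀs = [224013, 1934197]ᵀ gives AᵀA·[m, c]ᵀ = Aᵀs.
Eliminating c: 578225·(row 1) − 66825·(row 2) gives 96036400·m = 578225·224013 − 66825·1934197 = 277202400, so m = 693006/240091.
Then c = (1934197 − 66825·(693006/240091))/578225 = 18075713/6002275.
At t = 7: ŝ = (693006/240091)·(49) + (18075713/6002275)·(343) = 7048901909/6002275.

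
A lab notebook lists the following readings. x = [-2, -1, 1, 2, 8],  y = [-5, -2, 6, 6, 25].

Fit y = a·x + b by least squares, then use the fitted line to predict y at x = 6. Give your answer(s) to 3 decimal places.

Normal-equation sums: Σx·x = 74, Σx = 8, Σ1 = 5.
For Mᵀy: Σx·y = 230, Σy = 30.
So MᵀM·[a, b]ᵀ = Mᵀy: [[74, 8]; [8, 5]]·[a, b]ᵀ = [230, 30]ᵀ.
Eliminating b: 5·(row 1) − 8·(row 2) gives 306·a = 5·230 − 8·30 = 910, so a = 455/153.
Then b = (30 − 8·(455/153))/5 = 190/153.
At x = 6: ŷ = (455/153)·(6) + (190/153)·(1) = 2920/153.

ŷ = 19.085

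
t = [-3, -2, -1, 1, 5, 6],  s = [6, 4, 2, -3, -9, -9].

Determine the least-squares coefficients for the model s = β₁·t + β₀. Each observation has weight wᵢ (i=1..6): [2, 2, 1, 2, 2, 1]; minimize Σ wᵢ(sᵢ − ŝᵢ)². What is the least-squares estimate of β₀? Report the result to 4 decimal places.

β₀ = 0.1480

Normal-equation sums: Σwᵢ·t·t = 115, Σwᵢ·t = 7, Σwᵢ·1 = 10.
For XᵀWs: Σwᵢ·t·s = -204, Σwᵢ·s = -11.
Eliminating β₀: 10·(row 1) − 7·(row 2) gives 1101·β₁ = 10·(-204) − 7·(-11) = -1963, so β₁ = -1963/1101.
Then β₀ = ((-11) − 7·(-1963/1101))/10 = 163/1101.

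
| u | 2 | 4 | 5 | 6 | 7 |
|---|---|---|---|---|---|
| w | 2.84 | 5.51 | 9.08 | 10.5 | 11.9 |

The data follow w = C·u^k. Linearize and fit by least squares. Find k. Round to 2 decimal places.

k = 1.19

With ln wᵢ as the transformed response and ln uᵢ as the regressor:
AᵀA = [[11.9895, 7.4265]; [7.4265, 5]], rhs = [15.6721, 9.7844]ᵀ  (here Σln u = 7.4265, Σ(ln u)² = 11.9895, Σln w = 9.7844, Σln u·ln w = 15.6721).
Slope k = (n·Σln u·ln w − Σln u·Σln w)/(n·Σ(ln u)² − (Σln u)²) = (5·15.6721 − 7.4265·9.7844)/4.7940 = 1.18823; ln C = (Σln w − k·Σln u)/n = 0.19199.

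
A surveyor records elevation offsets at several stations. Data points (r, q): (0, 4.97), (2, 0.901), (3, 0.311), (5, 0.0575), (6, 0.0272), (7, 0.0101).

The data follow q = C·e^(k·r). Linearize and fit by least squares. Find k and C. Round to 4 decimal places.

Linearized form: ln q = k·r + ln C. From the 6 transformed points,
AᵀA = [[123.0000, 23.0000]; [23.0000, 6]], rhs = [-71.7860, -10.7245]ᵀ  (here Σr = 23.0000, Σ(r)² = 123.0000, Σln q = -10.7245, Σr·ln q = -71.7860).
Δ = 123.0000·6 − (23.0000)² = 209.0000; k = (-71.7860·6 − 23.0000·-10.7245)/209.0000 = -0.88063, ln C = (123.0000·-10.7245 − 23.0000·-71.7860)/209.0000 = 1.58834, so C = exp(1.58834) = 4.89559.

k = -0.8806, C = 4.8956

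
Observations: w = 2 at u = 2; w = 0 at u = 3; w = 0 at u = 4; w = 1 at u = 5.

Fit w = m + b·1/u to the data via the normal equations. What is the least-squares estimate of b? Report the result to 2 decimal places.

b = 4.58

From the data, Σ1 = 4, Σ1/u = 77/60, Σ1/u·1/u = 1669/3600.
And Σw = 3, Σ1/u·w = 6/5.
Normal equations: [[4, 77/60]; [77/60, 1669/3600]]·[m, b]ᵀ = [3, 6/5]ᵀ.
Eliminating b: (1669/3600)·(row 1) − (77/60)·(row 2) gives (83/400)·m = (1669/3600)·3 − (77/60)·(6/5) = -179/1200, so m = -179/249.
Then b = ((6/5) − (77/60)·(-179/249))/(1669/3600) = 380/83.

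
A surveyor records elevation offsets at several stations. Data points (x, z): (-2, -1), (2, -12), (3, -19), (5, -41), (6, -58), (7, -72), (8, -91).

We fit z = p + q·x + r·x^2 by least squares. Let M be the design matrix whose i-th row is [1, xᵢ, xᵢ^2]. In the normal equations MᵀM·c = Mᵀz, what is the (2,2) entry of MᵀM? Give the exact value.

Row 2 ↔ basis x, column 2 ↔ basis x, so (MᵀM)_{2,2} = Σᵢ (x)·(x) = (-2)·(-2) + (2)·(2) + (3)·(3) + (5)·(5) + (6)·(6) + (7)·(7) + (8)·(8) = 191.

191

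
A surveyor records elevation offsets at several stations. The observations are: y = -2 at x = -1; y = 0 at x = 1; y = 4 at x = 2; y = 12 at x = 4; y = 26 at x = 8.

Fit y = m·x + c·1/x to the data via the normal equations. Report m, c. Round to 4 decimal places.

Compute the Gram sums: Σx·x = 86, Σx·1/x = 5, Σ1/x·1/x = 149/64.
Right-hand side: Σx·y = 266, Σ1/x·y = 41/4.
Normal equations: [[86, 5]; [5, 149/64]]·[m, c]ᵀ = [266, 41/4]ᵀ.
Eliminating c: (149/64)·(row 1) − 5·(row 2) gives (5607/32)·m = (149/64)·266 − 5·(41/4) = 18177/32, so m = 6059/1869.
Then c = ((41/4) − 5·(6059/1869))/(149/64) = -4784/1869.

m = 3.2418, c = -2.5597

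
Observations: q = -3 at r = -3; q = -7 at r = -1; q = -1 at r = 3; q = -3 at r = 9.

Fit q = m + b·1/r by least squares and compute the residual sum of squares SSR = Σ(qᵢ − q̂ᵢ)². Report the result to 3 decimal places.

SSR = 1.810

Entries of AᵀA: Σ1 = 4, Σ1/r = -8/9, Σ1/r·1/r = 100/81.
Right-hand side: Σq = -14, Σ1/r·q = 22/3.
So AᵀA·[m, b]ᵀ = Aᵀq: [[4, -8/9]; [-8/9, 100/81]]·[m, b]ᵀ = [-14, 22/3]ᵀ.
det = 4·(100/81) − (-8/9)² = 112/27.
m = ((-14)·(100/81) − (-8/9)·(22/3))/(112/27) = -109/42; b = (4·(22/3) − (-8/9)·(-14))/(112/27) = 57/14.
Residuals: 20/21, -1/3, 5/21, -6/7; SSR = 38/21.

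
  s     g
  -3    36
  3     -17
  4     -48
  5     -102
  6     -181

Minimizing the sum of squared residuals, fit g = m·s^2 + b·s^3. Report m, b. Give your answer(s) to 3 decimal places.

m = 1.001, b = -1.007

The normal system XᵀX·[m, b]ᵀ = Xᵀg is [[2339, 11925]; [11925, 67835]]·[m, b]ᵀ = [-9663, -56349]ᵀ.
Eliminating b: 67835·(row 1) − 11925·(row 2) gives 16460440·m = 67835·(-9663) − 11925·(-56349) = 16472220, so m = 823611/823022.
Then b = ((-56349) − 11925·(823611/823022))/67835 = -4142259/4115110.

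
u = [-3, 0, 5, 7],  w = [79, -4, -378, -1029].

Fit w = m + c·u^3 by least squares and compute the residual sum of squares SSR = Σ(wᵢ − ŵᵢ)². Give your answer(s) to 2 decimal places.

SSR = 3.47

Normal-equation sums: Σ1 = 4, Σu^3 = 441, Σu^3·u^3 = 134003.
Right-hand side: Σw = -1332, Σu^3·w = -402330.
So XᵀX·[m, c]ᵀ = Xᵀw: [[4, 441]; [441, 134003]]·[m, c]ᵀ = [-1332, -402330]ᵀ.
Δ = 4·134003 − 441² = 341531.
m = ((-1332)·134003 − 441·(-402330))/341531 = -1064466/341531; c = (4·(-402330) − 441·(-1332))/341531 = -1021908/341531.
Residuals: 453899/341531, -301658/341531, -295752/341531, 143511/341531; SSR = 1186090/341531.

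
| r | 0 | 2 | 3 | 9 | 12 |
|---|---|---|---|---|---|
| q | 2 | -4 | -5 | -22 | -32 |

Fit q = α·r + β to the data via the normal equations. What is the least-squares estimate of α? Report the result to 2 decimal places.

Setting ∂/∂α … = 0 gives: 238·α + 26·β = -605;  26·α + 5·β = -61.
(Σr·r = 238, Σr = 26, Σ1 = 5, Σr·q = -605, Σq = -61.)
Δ = 238·5 − 26² = 514.
α = ((-605)·5 − 26·(-61))/514 = -1439/514; β = (238·(-61) − 26·(-605))/514 = 606/257.

α = -2.80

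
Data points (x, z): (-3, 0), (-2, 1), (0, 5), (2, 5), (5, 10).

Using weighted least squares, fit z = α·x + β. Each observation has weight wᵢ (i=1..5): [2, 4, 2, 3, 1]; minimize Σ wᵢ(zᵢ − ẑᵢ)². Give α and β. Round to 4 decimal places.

α = 1.1637, β = 3.5409

Entries of AᵀWA: Σwᵢ·x·x = 71, Σwᵢ·x = -3, Σwᵢ·1 = 12.
Right-hand side: Σwᵢ·x·z = 72, Σwᵢ·z = 39.
Normal equations: [[71, -3]; [-3, 12]]·[α, β]ᵀ = [72, 39]ᵀ.
Eliminating β: 12·(row 1) − (-3)·(row 2) gives 843·α = 12·72 − (-3)·39 = 981, so α = 327/281.
Then β = (39 − (-3)·(327/281))/12 = 995/281.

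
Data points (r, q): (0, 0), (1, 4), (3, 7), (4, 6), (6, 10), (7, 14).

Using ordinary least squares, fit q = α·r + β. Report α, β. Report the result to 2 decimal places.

α = 1.69, β = 0.91

With design matrix M, MᵀM = [[111, 21]; [21, 6]] and Mᵀq = [207, 41]ᵀ.
Δ = 111·6 − 21² = 225.
α = (207·6 − 21·41)/225 = 127/75; β = (111·41 − 21·207)/225 = 68/75.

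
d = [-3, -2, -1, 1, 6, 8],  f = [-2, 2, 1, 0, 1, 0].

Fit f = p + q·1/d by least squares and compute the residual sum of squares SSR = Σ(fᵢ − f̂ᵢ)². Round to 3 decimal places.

SSR = 8.921

The normal equations are: 6·p + (-13/24)·q = 2;  (-13/24)·p + (1385/576)·q = -7/6.
Determinant 6·(1385/576) − (-13/24)² = 8141/576.
p = (2·(1385/576) − (-13/24)·(-7/6))/(8141/576) = 2406/8141; q = (6·(-7/6) − (-13/24)·2)/(8141/576) = -3408/8141.
Residuals: -2832/1163, 12172/8141, 2327/8141, 1002/8141, 6303/8141, -1980/8141; SSR = 72622/8141.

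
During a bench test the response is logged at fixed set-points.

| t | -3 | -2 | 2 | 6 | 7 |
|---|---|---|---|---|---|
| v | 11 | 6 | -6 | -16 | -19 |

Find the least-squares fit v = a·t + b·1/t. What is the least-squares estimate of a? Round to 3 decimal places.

a = -2.682

The normal equations are: 102·a + 5·b = -286;  5·a + (1163/1764)·b = -316/21.
det = 102·(1163/1764) − 5² = 12421/294.
a = ((-286)·(1163/1764) − 5·(-316/21))/(12421/294) = -99949/37263; b = (102·(-316/21) − 5·(-286))/(12421/294) = -30828/12421.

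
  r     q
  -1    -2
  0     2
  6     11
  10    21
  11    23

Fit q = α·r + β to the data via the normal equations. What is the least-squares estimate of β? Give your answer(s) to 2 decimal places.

Compute the Gram sums: Σr·r = 258, Σr = 26, Σ1 = 5.
For Mᵀq: Σr·q = 531, Σq = 55.
Determinant 258·5 − 26² = 614.
α = (531·5 − 26·55)/614 = 1225/614; β = (258·55 − 26·531)/614 = 192/307.

β = 0.63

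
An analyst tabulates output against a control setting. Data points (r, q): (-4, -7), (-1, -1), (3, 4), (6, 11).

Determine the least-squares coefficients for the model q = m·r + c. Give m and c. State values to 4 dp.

Setting ∂/∂m … = 0 gives: 62·m + 4·c = 107;  4·m + 4·c = 7.
Δ = 62·4 − 4² = 232.
m = (107·4 − 4·7)/232 = 50/29; c = (62·7 − 4·107)/232 = 3/116.

m = 1.7241, c = 0.0259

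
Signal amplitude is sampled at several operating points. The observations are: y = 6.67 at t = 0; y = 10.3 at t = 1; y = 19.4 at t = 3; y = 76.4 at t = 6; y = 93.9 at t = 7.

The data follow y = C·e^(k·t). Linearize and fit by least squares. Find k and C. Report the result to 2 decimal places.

Linearized form: ln y = k·t + ln C. From the 5 transformed points,
Σt = 17.0000, Σ(t)² = 95.0000, Σln y = 16.0732, Σt·ln y = 69.0395.
Equations: 95.0000·k + 17.0000·ln C = 69.0395;  17.0000·k + 5·ln C = 16.0732.
Slope k = (n·Σt·ln y − Σt·Σln y)/(n·Σ(t)² − (Σt)²) = (5·69.0395 − 17.0000·16.0732)/186.0000 = 0.38684; ln C = (Σln y − k·Σt)/n = 1.89940, so C = exp(1.89940) = 6.68186.

k = 0.39, C = 6.68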